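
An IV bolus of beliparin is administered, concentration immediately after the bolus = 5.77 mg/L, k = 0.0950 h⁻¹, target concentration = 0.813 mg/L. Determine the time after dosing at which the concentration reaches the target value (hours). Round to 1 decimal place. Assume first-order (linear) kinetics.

20.6 h

t = ln(C₀ / C) / k = ln(5.770 / 0.813) / 0.09500
  = ln(7.097) / 0.09500 = 1.960 / 0.09500 = 20.63 h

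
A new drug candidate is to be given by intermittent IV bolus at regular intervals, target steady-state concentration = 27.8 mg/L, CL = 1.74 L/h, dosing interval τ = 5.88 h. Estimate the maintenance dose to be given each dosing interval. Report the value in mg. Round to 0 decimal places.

At steady state, Dose/τ = Css × CL.
Dose = Css × CL × τ = 27.8 × 1.740 × 5.88 = 284.4 mg

284 mg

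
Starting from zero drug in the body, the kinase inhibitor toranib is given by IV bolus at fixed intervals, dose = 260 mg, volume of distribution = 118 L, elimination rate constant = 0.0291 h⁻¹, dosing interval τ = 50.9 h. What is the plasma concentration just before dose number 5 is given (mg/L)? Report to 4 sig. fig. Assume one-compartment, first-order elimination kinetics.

0.6467 mg/L

C₀ per dose = Dose / Vd = 260 / 118 = 2.203 mg/L
Fraction remaining after one interval: r = e^(−kτ) = e^(−0.02910 × 50.9) = 0.2274
Before dose 5, 4 doses have been given (aged 1τ, 2τ, 3τ, 4τ).
C_trough = C₀ × (r + r² + … + r^4) = C₀ × r(1−r^4)/(1−r)
        = 2.203 × 0.2274 × (1 − 0.002674) / (1 − 0.2274) = 0.6467 mg/L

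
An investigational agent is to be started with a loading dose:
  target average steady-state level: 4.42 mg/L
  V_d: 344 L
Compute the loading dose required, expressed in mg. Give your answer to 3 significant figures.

LD = Css × Vd = 4.42 × 344 = 1520 mg

1520 mg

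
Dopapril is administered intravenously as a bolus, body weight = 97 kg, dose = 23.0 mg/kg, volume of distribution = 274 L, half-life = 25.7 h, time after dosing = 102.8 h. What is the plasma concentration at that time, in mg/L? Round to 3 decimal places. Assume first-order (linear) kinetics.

0.509 mg/L

Total dose = 23.0 × 97 = 2231 mg
C₀ = Dose / Vd = 2231 / 274 = 8.142 mg/L
k = ln2 / t½ = 0.693147 / 25.7 = 0.02697 h⁻¹
t / t½ = 102.8 / 25.7 = 4 half-lives
C = C₀ × (1/2)^4 = 8.142 × 0.06250 = 0.5089 mg/L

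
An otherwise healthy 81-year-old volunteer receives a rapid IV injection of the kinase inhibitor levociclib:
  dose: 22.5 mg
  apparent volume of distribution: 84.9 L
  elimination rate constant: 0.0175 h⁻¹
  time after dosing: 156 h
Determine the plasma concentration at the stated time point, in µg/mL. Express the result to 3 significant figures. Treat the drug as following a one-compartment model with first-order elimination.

C₀ = Dose / Vd = 22.50 / 84.9 = 0.2650 mg/L
C = C₀ · e^(−k·t) = 0.2650 × e^(−0.01750 × 156)
  = 0.2650 × 0.06522 = 0.01728 mg/L
(0.01728 mg/L = 0.01728 µg/mL)

0.0173 µg/mL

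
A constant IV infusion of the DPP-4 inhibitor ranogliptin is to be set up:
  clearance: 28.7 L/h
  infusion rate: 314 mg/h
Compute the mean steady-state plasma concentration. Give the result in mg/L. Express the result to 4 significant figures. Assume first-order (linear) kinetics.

10.94 mg/L

At steady state Css = R₀ / CL = 314 / 28.70 = 10.94 mg/L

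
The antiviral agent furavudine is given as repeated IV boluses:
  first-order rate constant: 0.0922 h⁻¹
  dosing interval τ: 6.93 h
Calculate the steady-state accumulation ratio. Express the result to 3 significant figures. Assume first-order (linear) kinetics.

2.12

e^(−kτ) = e^(−0.09220 × 6.93) = 0.5278
Accumulation ratio R = 1 / (1 − e^(−kτ)) = 1 / (1 − 0.5278) = 2.118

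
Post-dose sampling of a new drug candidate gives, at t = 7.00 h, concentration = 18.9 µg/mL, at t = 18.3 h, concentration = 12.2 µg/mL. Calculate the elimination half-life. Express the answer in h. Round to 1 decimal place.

k = ln(C₁/C₂) / (t₂ − t₁) = ln(18.9/12.2) / (18.3 − 7.00)
  = 0.4377 / 11.30 = 0.03873 h⁻¹
t½ = ln2 / k = 0.693147 / 0.03873 = 17.90 h

17.9 h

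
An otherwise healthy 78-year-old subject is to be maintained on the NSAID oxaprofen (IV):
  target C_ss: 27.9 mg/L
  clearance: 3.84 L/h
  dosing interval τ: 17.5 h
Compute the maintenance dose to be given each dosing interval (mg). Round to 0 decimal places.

1875 mg

At steady state, Dose/τ = Css × CL.
Dose = Css × CL × τ = 27.9 × 3.840 × 17.5 = 1875 mg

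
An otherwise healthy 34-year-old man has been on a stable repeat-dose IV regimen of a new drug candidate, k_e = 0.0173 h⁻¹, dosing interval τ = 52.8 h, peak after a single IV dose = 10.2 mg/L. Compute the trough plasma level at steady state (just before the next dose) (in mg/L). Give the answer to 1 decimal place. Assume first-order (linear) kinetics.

6.8 mg/L

e^(−kτ) = e^(−0.01730 × 52.8) = 0.4011
Accumulation ratio R = 1 / (1 − e^(−kτ)) = 1 / (1 − 0.4011) = 1.670
Steady-state trough = C₀ × R × e^(−kτ) = 10.2 × 1.670 × 0.4011 = 6.832 mg/L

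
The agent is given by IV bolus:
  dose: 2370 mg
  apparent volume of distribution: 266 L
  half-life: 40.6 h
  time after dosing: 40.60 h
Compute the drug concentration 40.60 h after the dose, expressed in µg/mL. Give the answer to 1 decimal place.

4.5 µg/mL

C₀ = Dose / Vd = 2370 / 266 = 8.910 mg/L
k = ln2 / t½ = 0.693147 / 40.6 = 0.01707 h⁻¹
t / t½ = 40.60 / 40.6 = 1 half-lives
C = C₀ × (1/2)^1 = 8.910 × 0.5000 = 4.455 mg/L
(4.455 mg/L = 4.455 µg/mL)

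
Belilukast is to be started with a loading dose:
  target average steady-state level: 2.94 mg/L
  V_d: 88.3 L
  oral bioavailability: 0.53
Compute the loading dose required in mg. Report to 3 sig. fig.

LD = Css × Vd / F = 2.94 × 88.3 / 0.53 = 489.8 mg

490 mg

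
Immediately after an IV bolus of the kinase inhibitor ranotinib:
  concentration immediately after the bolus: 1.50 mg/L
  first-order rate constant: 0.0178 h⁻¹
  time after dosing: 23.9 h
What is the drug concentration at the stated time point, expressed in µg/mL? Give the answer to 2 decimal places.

C = C₀ · e^(−k·t) = 1.500 × e^(−0.01780 × 23.9)
  = 1.500 × 0.6535 = 0.9803 mg/L
(0.9803 mg/L = 0.9803 µg/mL)

0.98 µg/mL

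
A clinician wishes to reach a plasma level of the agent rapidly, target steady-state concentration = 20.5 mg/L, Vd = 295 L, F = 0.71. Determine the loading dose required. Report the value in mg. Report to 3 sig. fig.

LD = Css × Vd / F = 20.5 × 295 / 0.71 = 8518 mg

8520 mg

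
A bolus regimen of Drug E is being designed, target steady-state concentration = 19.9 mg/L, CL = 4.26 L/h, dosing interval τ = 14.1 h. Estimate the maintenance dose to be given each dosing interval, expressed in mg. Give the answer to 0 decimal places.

1195 mg

At steady state, Dose/τ = Css × CL.
Dose = Css × CL × τ = 19.9 × 4.260 × 14.1 = 1195 mg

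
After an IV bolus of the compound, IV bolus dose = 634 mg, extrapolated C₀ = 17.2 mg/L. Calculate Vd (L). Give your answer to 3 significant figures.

36.9 L

Vd = Dose / C₀ = 634.0 / 17.2 = 36.86 L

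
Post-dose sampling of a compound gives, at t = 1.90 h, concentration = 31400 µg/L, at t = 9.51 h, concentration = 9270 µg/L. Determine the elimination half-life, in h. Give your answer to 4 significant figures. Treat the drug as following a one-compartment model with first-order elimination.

k = ln(C₁/C₂) / (t₂ − t₁) = ln(31400/9270) / (9.51 − 1.90)
  = 1.220 / 7.610 = 0.1603 h⁻¹
t½ = ln2 / k = 0.693147 / 0.1603 = 4.324 h

4.324 h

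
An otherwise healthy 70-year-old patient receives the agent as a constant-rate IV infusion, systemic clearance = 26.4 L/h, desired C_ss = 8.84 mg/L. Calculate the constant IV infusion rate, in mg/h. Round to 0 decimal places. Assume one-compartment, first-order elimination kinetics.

At steady state, infusion rate R₀ = Css × CL = 8.84 × 26.40 = 233.4 mg/h

233 mg/h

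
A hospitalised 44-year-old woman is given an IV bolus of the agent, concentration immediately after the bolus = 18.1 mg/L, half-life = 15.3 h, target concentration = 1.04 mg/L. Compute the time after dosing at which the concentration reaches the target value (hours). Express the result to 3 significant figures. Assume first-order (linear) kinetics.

63.1 h

k = ln2 / t½ = 0.693147 / 15.3 = 0.04530 h⁻¹
t = ln(C₀ / C) / k = ln(18.10 / 1.04) / 0.04530
  = ln(17.40) / 0.04530 = 2.856 / 0.04530 = 63.05 h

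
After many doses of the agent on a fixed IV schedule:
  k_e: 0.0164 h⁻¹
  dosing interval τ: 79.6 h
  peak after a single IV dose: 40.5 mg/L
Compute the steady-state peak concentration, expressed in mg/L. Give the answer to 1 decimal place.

55.6 mg/L

e^(−kτ) = e^(−0.01640 × 79.6) = 0.2711
Accumulation ratio R = 1 / (1 − e^(−kτ)) = 1 / (1 − 0.2711) = 1.372
Steady-state peak = C₀ × R = 40.5 × 1.372 = 55.57 mg/L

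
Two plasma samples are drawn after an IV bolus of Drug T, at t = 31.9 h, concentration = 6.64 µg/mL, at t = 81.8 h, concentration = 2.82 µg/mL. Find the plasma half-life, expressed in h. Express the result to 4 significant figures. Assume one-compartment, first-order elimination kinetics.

40.39 h

k = ln(C₁/C₂) / (t₂ − t₁) = ln(6.64/2.82) / (81.8 − 31.9)
  = 0.8564 / 49.90 = 0.01716 h⁻¹
t½ = ln2 / k = 0.693147 / 0.01716 = 40.39 h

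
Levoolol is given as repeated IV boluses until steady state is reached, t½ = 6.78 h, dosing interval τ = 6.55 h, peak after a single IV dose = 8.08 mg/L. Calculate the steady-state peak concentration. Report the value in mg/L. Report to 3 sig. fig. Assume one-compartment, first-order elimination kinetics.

k = ln2 / t½ = 0.693147 / 6.78 = 0.1022 h⁻¹
e^(−kτ) = e^(−0.1022 × 6.55) = 0.5120
Accumulation ratio R = 1 / (1 − e^(−kτ)) = 1 / (1 − 0.5120) = 2.049
Steady-state peak = C₀ × R = 8.08 × 2.049 = 16.56 mg/L

16.6 mg/L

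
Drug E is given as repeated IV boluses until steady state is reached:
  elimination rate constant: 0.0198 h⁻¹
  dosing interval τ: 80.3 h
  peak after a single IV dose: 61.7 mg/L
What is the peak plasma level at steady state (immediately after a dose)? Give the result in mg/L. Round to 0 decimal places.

78 mg/L

e^(−kτ) = e^(−0.01980 × 80.3) = 0.2039
Accumulation ratio R = 1 / (1 − e^(−kτ)) = 1 / (1 − 0.2039) = 1.256
Steady-state peak = C₀ × R = 61.7 × 1.256 = 77.50 mg/L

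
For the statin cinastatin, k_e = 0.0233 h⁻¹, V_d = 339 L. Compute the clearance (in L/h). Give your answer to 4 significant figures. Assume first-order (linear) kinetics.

7.899 L/h

CL = k × Vd = 0.0233 × 339 = 7.899 L/h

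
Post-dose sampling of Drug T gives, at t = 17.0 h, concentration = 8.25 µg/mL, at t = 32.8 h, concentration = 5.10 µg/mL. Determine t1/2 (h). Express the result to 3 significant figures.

22.8 h

k = ln(C₁/C₂) / (t₂ − t₁) = ln(8.25/5.10) / (32.8 − 17.0)
  = 0.4810 / 15.80 = 0.03044 h⁻¹
t½ = ln2 / k = 0.693147 / 0.03044 = 22.77 h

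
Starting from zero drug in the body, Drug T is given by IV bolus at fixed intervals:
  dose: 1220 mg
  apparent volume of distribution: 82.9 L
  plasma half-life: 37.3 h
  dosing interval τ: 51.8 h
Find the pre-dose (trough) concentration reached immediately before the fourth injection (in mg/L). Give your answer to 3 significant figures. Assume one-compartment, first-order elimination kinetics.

C₀ per dose = Dose / Vd = 1220 / 82.9 = 14.72 mg/L
k = ln2 / t½ = 0.693147 / 37.3 = 0.01858 h⁻¹
Fraction remaining after one interval: r = e^(−kτ) = e^(−0.01858 × 51.8) = 0.3820
Before dose 4, 3 doses have been given (aged 1τ, 2τ, 3τ).
C_trough = C₀ × (r + r² + … + r^3) = C₀ × r(1−r^3)/(1−r)
        = 14.72 × 0.3820 × (1 − 0.05574) / (1 − 0.3820) = 8.592 mg/L

8.59 mg/L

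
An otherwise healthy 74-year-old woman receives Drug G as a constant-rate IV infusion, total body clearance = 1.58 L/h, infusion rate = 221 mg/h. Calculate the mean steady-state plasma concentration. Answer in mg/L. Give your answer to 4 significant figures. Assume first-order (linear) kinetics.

139.9 mg/L

At steady state Css = R₀ / CL = 221 / 1.580 = 139.9 mg/L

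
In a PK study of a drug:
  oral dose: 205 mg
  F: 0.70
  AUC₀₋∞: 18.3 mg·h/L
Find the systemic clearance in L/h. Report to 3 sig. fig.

CL = F·Dose / AUC = 0.70 × 205 / 18.3 = 7.842 L/h

7.84 L/h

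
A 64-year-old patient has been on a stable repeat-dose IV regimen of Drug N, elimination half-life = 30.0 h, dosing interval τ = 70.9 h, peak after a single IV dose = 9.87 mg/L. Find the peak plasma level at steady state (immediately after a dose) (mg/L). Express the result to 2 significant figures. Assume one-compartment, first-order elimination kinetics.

12 mg/L

k = ln2 / t½ = 0.693147 / 30.0 = 0.02310 h⁻¹
e^(−kτ) = e^(−0.02310 × 70.9) = 0.1944
Accumulation ratio R = 1 / (1 − e^(−kτ)) = 1 / (1 − 0.1944) = 1.241
Steady-state peak = C₀ × R = 9.87 × 1.241 = 12.25 mg/L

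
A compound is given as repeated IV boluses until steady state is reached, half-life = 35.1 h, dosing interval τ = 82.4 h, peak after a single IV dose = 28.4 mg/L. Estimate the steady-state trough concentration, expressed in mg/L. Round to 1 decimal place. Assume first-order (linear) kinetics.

k = ln2 / t½ = 0.693147 / 35.1 = 0.01975 h⁻¹
e^(−kτ) = e^(−0.01975 × 82.4) = 0.1964
Accumulation ratio R = 1 / (1 − e^(−kτ)) = 1 / (1 − 0.1964) = 1.244
Steady-state trough = C₀ × R × e^(−kτ) = 28.4 × 1.244 × 0.1964 = 6.939 mg/L

6.9 mg/L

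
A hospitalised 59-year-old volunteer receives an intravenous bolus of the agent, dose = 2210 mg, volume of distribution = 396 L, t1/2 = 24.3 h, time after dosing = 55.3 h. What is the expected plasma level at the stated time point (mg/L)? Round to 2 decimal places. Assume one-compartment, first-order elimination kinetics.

1.15 mg/L

C₀ = Dose / Vd = 2210 / 396 = 5.581 mg/L
k = ln2 / t½ = 0.693147 / 24.3 = 0.02852 h⁻¹
C = C₀ · e^(−k·t) = 5.581 × e^(−0.02852 × 55.3)
  = 5.581 × 0.2066 = 1.153 mg/L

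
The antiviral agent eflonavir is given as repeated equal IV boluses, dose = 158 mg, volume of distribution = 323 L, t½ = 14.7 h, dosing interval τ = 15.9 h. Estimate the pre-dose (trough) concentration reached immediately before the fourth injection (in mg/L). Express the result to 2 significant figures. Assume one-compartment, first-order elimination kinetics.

C₀ per dose = Dose / Vd = 158 / 323 = 0.4892 mg/L
k = ln2 / t½ = 0.693147 / 14.7 = 0.04715 h⁻¹
Fraction remaining after one interval: r = e^(−kτ) = e^(−0.04715 × 15.9) = 0.4725
Before dose 4, 3 doses have been given (aged 1τ, 2τ, 3τ).
C_trough = C₀ × (r + r² + … + r^3) = C₀ × r(1−r^3)/(1−r)
        = 0.4892 × 0.4725 × (1 − 0.1055) / (1 − 0.4725) = 0.3920 mg/L

0.39 mg/L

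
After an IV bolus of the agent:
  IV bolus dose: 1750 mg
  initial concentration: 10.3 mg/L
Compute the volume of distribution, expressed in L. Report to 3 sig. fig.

170 L

Vd = Dose / C₀ = 1750 / 10.3 = 169.9 L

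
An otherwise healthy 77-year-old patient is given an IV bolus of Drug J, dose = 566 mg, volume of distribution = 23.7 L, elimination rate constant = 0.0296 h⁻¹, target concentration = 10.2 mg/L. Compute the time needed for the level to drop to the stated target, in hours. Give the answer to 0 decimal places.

29 h

C₀ = Dose / Vd = 566.0 / 23.7 = 23.88 mg/L
t = ln(C₀ / C) / k = ln(23.88 / 10.2) / 0.02960
  = ln(2.341) / 0.02960 = 0.8506 / 0.02960 = 28.74 h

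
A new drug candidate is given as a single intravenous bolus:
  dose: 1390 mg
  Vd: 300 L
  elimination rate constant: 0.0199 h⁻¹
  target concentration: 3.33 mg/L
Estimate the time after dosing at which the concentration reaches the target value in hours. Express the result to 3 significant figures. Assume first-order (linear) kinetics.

C₀ = Dose / Vd = 1390 / 300 = 4.633 mg/L
t = ln(C₀ / C) / k = ln(4.633 / 3.33) / 0.01990
  = ln(1.391) / 0.01990 = 0.3300 / 0.01990 = 16.58 h

16.6 h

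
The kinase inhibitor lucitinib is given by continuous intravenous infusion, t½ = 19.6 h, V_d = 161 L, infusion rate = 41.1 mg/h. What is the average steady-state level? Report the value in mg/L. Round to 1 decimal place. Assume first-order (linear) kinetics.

k = ln2 / t½ = 0.693147 / 19.6 = 0.03536 h⁻¹
CL = k × Vd = 0.03536 × 161 = 5.693 L/h
At steady state Css = R₀ / CL = 41.1 / 5.693 = 7.219 mg/L

7.2 mg/L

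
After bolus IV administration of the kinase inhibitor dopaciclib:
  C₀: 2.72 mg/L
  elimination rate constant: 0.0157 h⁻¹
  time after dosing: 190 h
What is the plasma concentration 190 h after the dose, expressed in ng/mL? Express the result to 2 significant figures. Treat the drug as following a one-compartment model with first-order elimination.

C = C₀ · e^(−k·t) = 2.720 × e^(−0.01570 × 190)
  = 2.720 × 0.05064 = 0.1377 mg/L
Convert: 0.1377 mg/L × 1000 = 137.7 ng/mL

140 ng/mL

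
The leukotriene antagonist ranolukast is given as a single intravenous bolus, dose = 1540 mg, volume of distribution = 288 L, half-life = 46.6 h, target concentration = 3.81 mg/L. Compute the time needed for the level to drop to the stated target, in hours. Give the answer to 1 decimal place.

22.8 h

C₀ = Dose / Vd = 1540 / 288 = 5.347 mg/L
k = ln2 / t½ = 0.693147 / 46.6 = 0.01487 h⁻¹
t = ln(C₀ / C) / k = ln(5.347 / 3.81) / 0.01487
  = ln(1.403) / 0.01487 = 0.3386 / 0.01487 = 22.77 h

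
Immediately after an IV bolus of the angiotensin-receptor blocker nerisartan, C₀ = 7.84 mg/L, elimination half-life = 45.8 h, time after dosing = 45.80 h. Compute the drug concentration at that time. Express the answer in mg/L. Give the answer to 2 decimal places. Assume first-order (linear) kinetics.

k = ln2 / t½ = 0.693147 / 45.8 = 0.01513 h⁻¹
t / t½ = 45.80 / 45.8 = 1 half-lives
C = C₀ × (1/2)^1 = 7.840 × 0.5000 = 3.920 mg/L

3.92 mg/L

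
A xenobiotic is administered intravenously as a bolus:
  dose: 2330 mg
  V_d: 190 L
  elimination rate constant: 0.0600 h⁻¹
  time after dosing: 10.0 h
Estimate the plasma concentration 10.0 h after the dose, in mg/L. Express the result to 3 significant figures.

C₀ = Dose / Vd = 2330 / 190 = 12.26 mg/L
C = C₀ · e^(−k·t) = 12.26 × e^(−0.06000 × 10.0)
  = 12.26 × 0.5488 = 6.728 mg/L

6.73 mg/L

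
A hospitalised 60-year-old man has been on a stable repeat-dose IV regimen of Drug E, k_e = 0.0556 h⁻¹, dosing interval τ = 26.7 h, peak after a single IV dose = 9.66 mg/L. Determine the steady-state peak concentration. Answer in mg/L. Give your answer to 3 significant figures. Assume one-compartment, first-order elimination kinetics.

e^(−kτ) = e^(−0.05560 × 26.7) = 0.2266
Accumulation ratio R = 1 / (1 − e^(−kτ)) = 1 / (1 − 0.2266) = 1.293
Steady-state peak = C₀ × R = 9.66 × 1.293 = 12.49 mg/L

12.5 mg/L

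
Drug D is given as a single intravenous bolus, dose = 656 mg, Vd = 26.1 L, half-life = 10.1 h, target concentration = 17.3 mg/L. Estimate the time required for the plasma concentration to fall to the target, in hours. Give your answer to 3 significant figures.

5.44 h

C₀ = Dose / Vd = 656.0 / 26.1 = 25.13 mg/L
k = ln2 / t½ = 0.693147 / 10.1 = 0.06863 h⁻¹
t = ln(C₀ / C) / k = ln(25.13 / 17.3) / 0.06863
  = ln(1.453) / 0.06863 = 0.3736 / 0.06863 = 5.444 h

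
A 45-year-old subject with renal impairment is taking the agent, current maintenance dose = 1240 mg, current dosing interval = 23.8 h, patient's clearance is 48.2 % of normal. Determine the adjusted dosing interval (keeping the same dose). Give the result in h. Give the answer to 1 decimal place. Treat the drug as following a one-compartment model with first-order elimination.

To keep the same average steady-state level, dosing rate must scale with clearance.
CL ratio = 48.2 / 100 = 0.4820
New interval (same dose) = 23.8 / 0.4820 = 49.38 h

49.4 h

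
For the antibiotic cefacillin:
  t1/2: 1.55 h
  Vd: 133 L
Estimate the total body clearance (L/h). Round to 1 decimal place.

59.5 L/h

k = ln2 / t½ = 0.693147 / 1.55 = 0.4472 h⁻¹
CL = k × Vd = 0.4472 × 133 = 59.48 L/h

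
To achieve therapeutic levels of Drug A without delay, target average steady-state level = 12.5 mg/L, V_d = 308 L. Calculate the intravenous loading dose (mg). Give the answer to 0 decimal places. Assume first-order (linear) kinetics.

LD = Css × Vd = 12.5 × 308 = 3850 mg

3850 mg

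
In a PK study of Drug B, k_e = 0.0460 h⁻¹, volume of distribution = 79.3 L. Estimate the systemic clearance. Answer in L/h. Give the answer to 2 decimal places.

3.65 L/h

CL = k × Vd = 0.0460 × 79.3 = 3.648 L/h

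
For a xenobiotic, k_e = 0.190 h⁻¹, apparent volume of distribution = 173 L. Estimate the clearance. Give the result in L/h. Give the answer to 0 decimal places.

33 L/h

CL = k × Vd = 0.190 × 173 = 32.87 L/h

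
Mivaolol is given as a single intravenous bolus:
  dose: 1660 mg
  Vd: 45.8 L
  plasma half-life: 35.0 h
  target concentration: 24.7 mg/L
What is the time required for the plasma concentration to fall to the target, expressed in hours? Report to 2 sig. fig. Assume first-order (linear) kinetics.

19 h

C₀ = Dose / Vd = 1660 / 45.8 = 36.24 mg/L
k = ln2 / t½ = 0.693147 / 35.0 = 0.01980 h⁻¹
t = ln(C₀ / C) / k = ln(36.24 / 24.7) / 0.01980
  = ln(1.467) / 0.01980 = 0.3832 / 0.01980 = 19.35 h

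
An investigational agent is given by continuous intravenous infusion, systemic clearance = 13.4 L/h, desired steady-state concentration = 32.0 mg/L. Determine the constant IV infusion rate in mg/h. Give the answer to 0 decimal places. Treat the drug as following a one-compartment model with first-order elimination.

At steady state, infusion rate R₀ = Css × CL = 32.0 × 13.40 = 428.8 mg/h

429 mg/h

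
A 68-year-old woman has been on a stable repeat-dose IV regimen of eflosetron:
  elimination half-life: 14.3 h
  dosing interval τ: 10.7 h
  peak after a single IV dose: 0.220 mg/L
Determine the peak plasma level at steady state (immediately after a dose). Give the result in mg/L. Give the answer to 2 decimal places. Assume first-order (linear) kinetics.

0.54 mg/L

k = ln2 / t½ = 0.693147 / 14.3 = 0.04847 h⁻¹
e^(−kτ) = e^(−0.04847 × 10.7) = 0.5953
Accumulation ratio R = 1 / (1 − e^(−kτ)) = 1 / (1 − 0.5953) = 2.471
Steady-state peak = C₀ × R = 0.220 × 2.471 = 0.5436 mg/L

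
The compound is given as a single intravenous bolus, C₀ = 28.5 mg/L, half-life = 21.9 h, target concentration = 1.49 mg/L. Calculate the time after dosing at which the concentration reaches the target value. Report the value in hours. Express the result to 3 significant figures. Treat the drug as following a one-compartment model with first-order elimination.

93.2 h

k = ln2 / t½ = 0.693147 / 21.9 = 0.03165 h⁻¹
t = ln(C₀ / C) / k = ln(28.50 / 1.49) / 0.03165
  = ln(19.13) / 0.03165 = 2.951 / 0.03165 = 93.24 h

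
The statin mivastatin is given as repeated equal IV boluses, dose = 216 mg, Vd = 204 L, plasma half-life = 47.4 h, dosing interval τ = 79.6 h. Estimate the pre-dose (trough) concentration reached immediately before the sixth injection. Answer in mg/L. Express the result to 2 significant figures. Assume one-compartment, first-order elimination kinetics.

C₀ per dose = Dose / Vd = 216 / 204 = 1.059 mg/L
k = ln2 / t½ = 0.693147 / 47.4 = 0.01462 h⁻¹
Fraction remaining after one interval: r = e^(−kτ) = e^(−0.01462 × 79.6) = 0.3123
Before dose 6, 5 doses have been given (aged 1τ, 2τ, 3τ, 4τ, 5τ).
C_trough = C₀ × (r + r² + … + r^5) = C₀ × r(1−r^5)/(1−r)
        = 1.059 × 0.3123 × (1 − 0.002971) / (1 − 0.3123) = 0.4795 mg/L

0.48 mg/L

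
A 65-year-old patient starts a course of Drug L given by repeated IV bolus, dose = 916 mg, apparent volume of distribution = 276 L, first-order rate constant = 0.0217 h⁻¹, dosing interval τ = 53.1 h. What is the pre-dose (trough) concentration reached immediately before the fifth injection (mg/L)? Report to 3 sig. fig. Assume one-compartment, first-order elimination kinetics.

1.52 mg/L

C₀ per dose = Dose / Vd = 916 / 276 = 3.319 mg/L
Fraction remaining after one interval: r = e^(−kτ) = e^(−0.02170 × 53.1) = 0.3159
Before dose 5, 4 doses have been given (aged 1τ, 2τ, 3τ, 4τ).
C_trough = C₀ × (r + r² + … + r^4) = C₀ × r(1−r^4)/(1−r)
        = 3.319 × 0.3159 × (1 − 0.009959) / (1 − 0.3159) = 1.517 mg/L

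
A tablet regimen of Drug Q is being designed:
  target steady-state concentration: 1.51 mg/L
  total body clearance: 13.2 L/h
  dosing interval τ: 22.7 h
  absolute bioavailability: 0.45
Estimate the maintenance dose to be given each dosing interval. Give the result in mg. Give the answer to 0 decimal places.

1005 mg

At steady state, F × (Dose/τ) = Css × CL.
Dose = Css × CL × τ / F = 1.51 × 13.20 × 22.7 / 0.45 = 1005 mg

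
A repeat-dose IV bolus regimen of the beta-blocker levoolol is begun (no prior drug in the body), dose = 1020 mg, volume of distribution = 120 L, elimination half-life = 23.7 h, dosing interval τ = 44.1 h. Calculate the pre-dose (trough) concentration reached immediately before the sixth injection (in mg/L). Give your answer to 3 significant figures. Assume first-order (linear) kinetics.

3.22 mg/L

C₀ per dose = Dose / Vd = 1020 / 120 = 8.500 mg/L
k = ln2 / t½ = 0.693147 / 23.7 = 0.02925 h⁻¹
Fraction remaining after one interval: r = e^(−kτ) = e^(−0.02925 × 44.1) = 0.2753
Before dose 6, 5 doses have been given (aged 1τ, 2τ, 3τ, 4τ, 5τ).
C_trough = C₀ × (r + r² + … + r^5) = C₀ × r(1−r^5)/(1−r)
        = 8.500 × 0.2753 × (1 − 0.001581) / (1 − 0.2753) = 3.224 mg/L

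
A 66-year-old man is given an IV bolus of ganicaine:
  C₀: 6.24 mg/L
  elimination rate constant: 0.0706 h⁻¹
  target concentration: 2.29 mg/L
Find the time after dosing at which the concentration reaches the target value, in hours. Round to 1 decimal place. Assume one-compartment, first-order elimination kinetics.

t = ln(C₀ / C) / k = ln(6.240 / 2.29) / 0.07060
  = ln(2.725) / 0.07060 = 1.002 / 0.07060 = 14.19 h

14.2 h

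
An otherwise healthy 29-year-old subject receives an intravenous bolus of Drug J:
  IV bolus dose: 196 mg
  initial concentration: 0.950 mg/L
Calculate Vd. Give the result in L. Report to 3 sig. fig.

206 L

Vd = Dose / C₀ = 196.0 / 0.950 = 206.3 L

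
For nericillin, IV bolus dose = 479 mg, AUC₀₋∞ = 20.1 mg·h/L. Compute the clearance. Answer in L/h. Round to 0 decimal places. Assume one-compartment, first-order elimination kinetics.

24 L/h

CL = Dose / AUC = 479 / 20.1 = 23.83 L/h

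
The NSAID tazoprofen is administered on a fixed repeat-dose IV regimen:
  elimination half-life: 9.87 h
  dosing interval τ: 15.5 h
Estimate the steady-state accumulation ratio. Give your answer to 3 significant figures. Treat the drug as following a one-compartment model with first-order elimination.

1.51

k = ln2 / t½ = 0.693147 / 9.87 = 0.07023 h⁻¹
e^(−kτ) = e^(−0.07023 × 15.5) = 0.3367
Accumulation ratio R = 1 / (1 − e^(−kτ)) = 1 / (1 − 0.3367) = 1.508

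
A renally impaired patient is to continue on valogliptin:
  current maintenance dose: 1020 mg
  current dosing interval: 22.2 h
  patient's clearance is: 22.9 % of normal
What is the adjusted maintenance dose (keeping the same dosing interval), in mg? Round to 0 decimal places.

234 mg

To keep the same average steady-state level, dosing rate must scale with clearance.
CL ratio = 22.9 / 100 = 0.2290
New dose (same interval) = 1020 × 0.2290 = 233.6 mg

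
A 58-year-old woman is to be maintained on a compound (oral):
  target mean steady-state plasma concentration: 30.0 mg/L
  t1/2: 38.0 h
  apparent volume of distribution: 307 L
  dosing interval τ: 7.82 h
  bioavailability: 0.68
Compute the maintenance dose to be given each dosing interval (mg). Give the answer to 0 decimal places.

k = ln2 / t½ = 0.693147 / 38.0 = 0.01824 h⁻¹
CL = k × Vd = 0.01824 × 307 = 5.600 L/h
At steady state, F × (Dose/τ) = Css × CL.
Dose = Css × CL × τ / F = 30.0 × 5.600 × 7.82 / 0.68 = 1932 mg

1932 mg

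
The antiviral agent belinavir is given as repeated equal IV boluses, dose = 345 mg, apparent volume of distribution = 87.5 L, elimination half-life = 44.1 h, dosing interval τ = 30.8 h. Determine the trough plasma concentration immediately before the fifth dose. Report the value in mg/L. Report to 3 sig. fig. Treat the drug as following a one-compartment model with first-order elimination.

5.42 mg/L

C₀ per dose = Dose / Vd = 345 / 87.5 = 3.943 mg/L
k = ln2 / t½ = 0.693147 / 44.1 = 0.01572 h⁻¹
Fraction remaining after one interval: r = e^(−kτ) = e^(−0.01572 × 30.8) = 0.6162
Before dose 5, 4 doses have been given (aged 1τ, 2τ, 3τ, 4τ).
C_trough = C₀ × (r + r² + … + r^4) = C₀ × r(1−r^4)/(1−r)
        = 3.943 × 0.6162 × (1 − 0.1442) / (1 − 0.6162) = 5.418 mg/L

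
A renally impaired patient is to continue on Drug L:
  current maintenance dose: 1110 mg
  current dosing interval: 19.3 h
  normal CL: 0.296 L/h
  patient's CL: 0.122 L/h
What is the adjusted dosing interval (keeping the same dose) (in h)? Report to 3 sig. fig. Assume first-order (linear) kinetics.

To keep the same average steady-state level, dosing rate must scale with clearance.
CL ratio = 0.122 / 0.296 = 0.4122
New interval (same dose) = 19.3 / 0.4122 = 46.82 h

46.8 h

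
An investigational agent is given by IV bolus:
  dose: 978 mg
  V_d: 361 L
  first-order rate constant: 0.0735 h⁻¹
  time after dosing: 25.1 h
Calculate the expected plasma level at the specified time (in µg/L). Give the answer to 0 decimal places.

C₀ = Dose / Vd = 978.0 / 361 = 2.709 mg/L
C = C₀ · e^(−k·t) = 2.709 × e^(−0.07350 × 25.1)
  = 2.709 × 0.1580 = 0.4280 mg/L
Convert: 0.4280 mg/L × 1000 = 428.0 µg/L

428 µg/L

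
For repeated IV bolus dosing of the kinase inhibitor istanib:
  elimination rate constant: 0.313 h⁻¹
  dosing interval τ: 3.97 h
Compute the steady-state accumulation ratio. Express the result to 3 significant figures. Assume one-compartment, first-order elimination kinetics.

1.41

e^(−kτ) = e^(−0.3130 × 3.97) = 0.2886
Accumulation ratio R = 1 / (1 − e^(−kτ)) = 1 / (1 − 0.2886) = 1.406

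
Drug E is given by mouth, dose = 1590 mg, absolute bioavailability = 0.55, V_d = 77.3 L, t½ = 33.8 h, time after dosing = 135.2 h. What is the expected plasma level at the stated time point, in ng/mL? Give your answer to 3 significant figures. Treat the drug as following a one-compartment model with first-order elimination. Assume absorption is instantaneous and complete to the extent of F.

Amount reaching circulation = F × Dose = 0.55 × 1590 = 874.5 mg
C₀ = F·Dose / Vd = 874.5 / 77.3 = 11.31 mg/L
k = ln2 / t½ = 0.693147 / 33.8 = 0.02051 h⁻¹
t / t½ = 135.2 / 33.8 = 4 half-lives
C = C₀ × (1/2)^4 = 11.31 × 0.06250 = 0.7069 mg/L
Convert: 0.7069 mg/L × 1000 = 706.9 ng/mL

707 ng/mL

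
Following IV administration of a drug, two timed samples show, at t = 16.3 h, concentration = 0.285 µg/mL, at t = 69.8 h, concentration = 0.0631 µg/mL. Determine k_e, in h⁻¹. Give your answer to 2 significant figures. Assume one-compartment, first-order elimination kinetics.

0.028 h⁻¹

k = ln(C₁/C₂) / (t₂ − t₁) = ln(0.285/0.0631) / (69.8 − 16.3)
  = 1.508 / 53.50 = 0.02819 h⁻¹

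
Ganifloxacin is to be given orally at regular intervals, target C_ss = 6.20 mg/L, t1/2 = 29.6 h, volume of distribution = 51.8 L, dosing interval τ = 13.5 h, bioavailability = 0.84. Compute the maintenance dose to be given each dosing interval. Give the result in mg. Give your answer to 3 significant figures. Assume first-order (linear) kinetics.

k = ln2 / t½ = 0.693147 / 29.6 = 0.02342 h⁻¹
CL = k × Vd = 0.02342 × 51.8 = 1.213 L/h
At steady state, F × (Dose/τ) = Css × CL.
Dose = Css × CL × τ / F = 6.20 × 1.213 × 13.5 / 0.84 = 120.9 mg

121 mg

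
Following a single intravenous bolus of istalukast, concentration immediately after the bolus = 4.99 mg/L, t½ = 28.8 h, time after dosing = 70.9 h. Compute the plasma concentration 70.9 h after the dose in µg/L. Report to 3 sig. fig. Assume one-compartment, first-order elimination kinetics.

906 µg/L

k = ln2 / t½ = 0.693147 / 28.8 = 0.02407 h⁻¹
C = C₀ · e^(−k·t) = 4.990 × e^(−0.02407 × 70.9)
  = 4.990 × 0.1815 = 0.9057 mg/L
Convert: 0.9057 mg/L × 1000 = 905.7 µg/L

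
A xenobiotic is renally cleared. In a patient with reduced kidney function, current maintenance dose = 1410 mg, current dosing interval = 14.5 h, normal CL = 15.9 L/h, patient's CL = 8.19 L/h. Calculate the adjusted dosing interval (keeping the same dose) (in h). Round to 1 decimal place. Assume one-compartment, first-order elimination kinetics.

28.2 h

To keep the same average steady-state level, dosing rate must scale with clearance.
CL ratio = 8.19 / 15.9 = 0.5151
New interval (same dose) = 14.5 / 0.5151 = 28.15 h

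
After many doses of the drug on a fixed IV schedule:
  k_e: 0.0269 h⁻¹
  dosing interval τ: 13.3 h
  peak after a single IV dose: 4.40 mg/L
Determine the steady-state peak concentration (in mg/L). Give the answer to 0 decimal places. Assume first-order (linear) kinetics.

e^(−kτ) = e^(−0.02690 × 13.3) = 0.6992
Accumulation ratio R = 1 / (1 − e^(−kτ)) = 1 / (1 − 0.6992) = 3.324
Steady-state peak = C₀ × R = 4.40 × 3.324 = 14.63 mg/L

15 mg/L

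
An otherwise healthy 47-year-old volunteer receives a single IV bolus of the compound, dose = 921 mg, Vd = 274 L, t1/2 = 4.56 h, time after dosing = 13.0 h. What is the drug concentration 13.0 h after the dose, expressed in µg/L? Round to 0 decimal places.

466 µg/L

C₀ = Dose / Vd = 921.0 / 274 = 3.361 mg/L
k = ln2 / t½ = 0.693147 / 4.56 = 0.1520 h⁻¹
C = C₀ · e^(−k·t) = 3.361 × e^(−0.1520 × 13.0)
  = 3.361 × 0.1386 = 0.4658 mg/L
Convert: 0.4658 mg/L × 1000 = 465.8 µg/L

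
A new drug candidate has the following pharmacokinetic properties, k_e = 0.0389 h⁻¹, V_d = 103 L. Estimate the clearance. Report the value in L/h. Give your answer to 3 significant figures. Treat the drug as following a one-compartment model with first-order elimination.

4.01 L/h

CL = k × Vd = 0.0389 × 103 = 4.007 L/h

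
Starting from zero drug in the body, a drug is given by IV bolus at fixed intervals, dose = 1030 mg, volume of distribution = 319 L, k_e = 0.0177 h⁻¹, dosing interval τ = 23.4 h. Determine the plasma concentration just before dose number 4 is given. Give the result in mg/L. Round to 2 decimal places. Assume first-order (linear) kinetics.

C₀ per dose = Dose / Vd = 1030 / 319 = 3.229 mg/L
Fraction remaining after one interval: r = e^(−kτ) = e^(−0.01770 × 23.4) = 0.6609
Before dose 4, 3 doses have been given (aged 1τ, 2τ, 3τ).
C_trough = C₀ × (r + r² + … + r^3) = C₀ × r(1−r^3)/(1−r)
        = 3.229 × 0.6609 × (1 − 0.2887) / (1 − 0.6609) = 4.476 mg/L

4.48 mg/L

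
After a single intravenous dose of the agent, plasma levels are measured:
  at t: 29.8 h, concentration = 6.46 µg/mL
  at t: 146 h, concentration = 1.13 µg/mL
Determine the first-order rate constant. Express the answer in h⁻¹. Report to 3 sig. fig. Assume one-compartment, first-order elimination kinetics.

0.0150 h⁻¹

k = ln(C₁/C₂) / (t₂ − t₁) = ln(6.46/1.13) / (146 − 29.8)
  = 1.743 / 116.2 = 0.01500 h⁻¹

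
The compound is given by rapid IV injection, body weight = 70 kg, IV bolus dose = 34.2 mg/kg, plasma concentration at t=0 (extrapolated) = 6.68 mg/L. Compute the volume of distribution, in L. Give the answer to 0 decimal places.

358 L

Dose = 34.2 × 70 = 2394 mg
Vd = Dose / C₀ = 2394 / 6.68 = 358.4 L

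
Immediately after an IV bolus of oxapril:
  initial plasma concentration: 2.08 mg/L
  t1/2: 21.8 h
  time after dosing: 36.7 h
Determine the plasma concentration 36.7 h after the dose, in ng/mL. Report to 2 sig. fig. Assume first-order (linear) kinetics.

k = ln2 / t½ = 0.693147 / 21.8 = 0.03180 h⁻¹
C = C₀ · e^(−k·t) = 2.080 × e^(−0.03180 × 36.7)
  = 2.080 × 0.3113 = 0.6475 mg/L
Convert: 0.6475 mg/L × 1000 = 647.5 ng/mL

650 ng/mL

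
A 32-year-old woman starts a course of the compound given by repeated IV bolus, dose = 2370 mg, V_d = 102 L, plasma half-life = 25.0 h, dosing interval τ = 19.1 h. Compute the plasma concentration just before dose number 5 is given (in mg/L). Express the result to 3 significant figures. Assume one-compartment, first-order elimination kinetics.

29.3 mg/L

C₀ per dose = Dose / Vd = 2370 / 102 = 23.24 mg/L
k = ln2 / t½ = 0.693147 / 25.0 = 0.02773 h⁻¹
Fraction remaining after one interval: r = e^(−kτ) = e^(−0.02773 × 19.1) = 0.5888
Before dose 5, 4 doses have been given (aged 1τ, 2τ, 3τ, 4τ).
C_trough = C₀ × (r + r² + … + r^4) = C₀ × r(1−r^4)/(1−r)
        = 23.24 × 0.5888 × (1 − 0.1202) / (1 − 0.5888) = 29.28 mg/L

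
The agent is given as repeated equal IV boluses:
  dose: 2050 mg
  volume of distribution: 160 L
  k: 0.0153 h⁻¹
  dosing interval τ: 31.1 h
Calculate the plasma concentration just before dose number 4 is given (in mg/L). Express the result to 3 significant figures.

C₀ per dose = Dose / Vd = 2050 / 160 = 12.81 mg/L
Fraction remaining after one interval: r = e^(−kτ) = e^(−0.01530 × 31.1) = 0.6214
Before dose 4, 3 doses have been given (aged 1τ, 2τ, 3τ).
C_trough = C₀ × (r + r² + … + r^3) = C₀ × r(1−r^3)/(1−r)
        = 12.81 × 0.6214 × (1 − 0.2399) / (1 − 0.6214) = 15.98 mg/L

16.0 mg/L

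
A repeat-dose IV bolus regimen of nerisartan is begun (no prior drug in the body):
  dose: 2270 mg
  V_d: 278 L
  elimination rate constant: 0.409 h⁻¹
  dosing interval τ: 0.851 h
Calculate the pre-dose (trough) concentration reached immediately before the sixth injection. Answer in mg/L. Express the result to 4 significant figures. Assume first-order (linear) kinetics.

16.17 mg/L

C₀ per dose = Dose / Vd = 2270 / 278 = 8.165 mg/L
Fraction remaining after one interval: r = e^(−kτ) = e^(−0.4090 × 0.851) = 0.7061
Before dose 6, 5 doses have been given (aged 1τ, 2τ, 3τ, 4τ, 5τ).
C_trough = C₀ × (r + r² + … + r^5) = C₀ × r(1−r^5)/(1−r)
        = 8.165 × 0.7061 × (1 − 0.1755) / (1 − 0.7061) = 16.17 mg/L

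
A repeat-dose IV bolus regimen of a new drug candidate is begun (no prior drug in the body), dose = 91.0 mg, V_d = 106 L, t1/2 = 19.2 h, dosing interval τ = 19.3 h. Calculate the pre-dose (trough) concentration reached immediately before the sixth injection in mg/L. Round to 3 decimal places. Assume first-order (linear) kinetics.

0.826 mg/L

C₀ per dose = Dose / Vd = 91.0 / 106 = 0.8585 mg/L
k = ln2 / t½ = 0.693147 / 19.2 = 0.03610 h⁻¹
Fraction remaining after one interval: r = e^(−kτ) = e^(−0.03610 × 19.3) = 0.4982
Before dose 6, 5 doses have been given (aged 1τ, 2τ, 3τ, 4τ, 5τ).
C_trough = C₀ × (r + r² + … + r^5) = C₀ × r(1−r^5)/(1−r)
        = 0.8585 × 0.4982 × (1 − 0.03069) / (1 − 0.4982) = 0.8262 mg/L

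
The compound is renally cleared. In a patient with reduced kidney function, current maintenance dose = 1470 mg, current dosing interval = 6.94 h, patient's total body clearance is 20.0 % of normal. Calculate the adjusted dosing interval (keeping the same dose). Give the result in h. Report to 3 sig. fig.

To keep the same average steady-state level, dosing rate must scale with clearance.
CL ratio = 20.0 / 100 = 0.2000
New interval (same dose) = 6.94 / 0.2000 = 34.70 h

34.7 h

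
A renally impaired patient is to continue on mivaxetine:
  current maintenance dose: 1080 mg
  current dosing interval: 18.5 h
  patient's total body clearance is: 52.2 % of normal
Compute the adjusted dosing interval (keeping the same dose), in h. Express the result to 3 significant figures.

35.4 h

To keep the same average steady-state level, dosing rate must scale with clearance.
CL ratio = 52.2 / 100 = 0.5220
New interval (same dose) = 18.5 / 0.5220 = 35.44 h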